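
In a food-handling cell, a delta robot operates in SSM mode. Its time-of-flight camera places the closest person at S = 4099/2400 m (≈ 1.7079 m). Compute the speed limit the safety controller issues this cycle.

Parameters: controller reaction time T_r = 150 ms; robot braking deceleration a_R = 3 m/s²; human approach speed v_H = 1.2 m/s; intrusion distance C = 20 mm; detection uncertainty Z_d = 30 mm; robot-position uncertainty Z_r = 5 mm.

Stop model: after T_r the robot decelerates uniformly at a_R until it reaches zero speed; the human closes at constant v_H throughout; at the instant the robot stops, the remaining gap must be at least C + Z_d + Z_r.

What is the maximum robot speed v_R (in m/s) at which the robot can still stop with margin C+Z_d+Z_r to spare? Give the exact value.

v_R_max = 7/4 m/s = 1.7500 m/s

quadratic (1/6)·v² + (11/20)·v + (-707/480) = 0
  disc = (11/20)² − 4·(1/6)·(-707/480) = 289/225 ; √disc = 17/15
  v_R = (−(11/20) + 17/15) / (2·(1/6)) = 7/4 m/s
check:
stop time T_s = (7/4)/3 = 0.5833 s
robot covers v_R·T_r = 1.7500·0.1500 = 0.2625 m before braking
robot under decel: 1.7500²/(2·3.0000) = 0.5104 m
person approaches 1.2000·(0.1500+0.5833) = 0.8800 m
residual clearance needed = 0.0200+0.0300+0.0050 = 0.0550 m
sum ≈ 0.2625+0.5104+0.8800+0.0550 ≈ 1.7079 m = S ✓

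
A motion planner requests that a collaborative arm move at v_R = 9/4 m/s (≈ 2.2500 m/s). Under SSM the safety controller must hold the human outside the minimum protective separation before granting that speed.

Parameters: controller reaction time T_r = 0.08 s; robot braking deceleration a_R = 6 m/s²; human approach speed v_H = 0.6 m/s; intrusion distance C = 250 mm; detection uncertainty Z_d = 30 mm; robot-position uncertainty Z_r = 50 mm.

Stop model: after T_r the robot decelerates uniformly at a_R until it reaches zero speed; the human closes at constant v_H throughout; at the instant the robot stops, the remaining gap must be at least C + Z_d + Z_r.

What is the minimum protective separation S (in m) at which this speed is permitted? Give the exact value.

braking lasts T_s = (9/4)/6 = 0.3750 s
robot covers v_R·T_r = 2.2500·0.0800 = 0.1800 m before braking
braking distance = 2.2500²/(2·6.0000) = 0.4219 m
human closes 0.6000·0.4550 = 0.2730 m
residual clearance needed = 0.2500+0.0300+0.0500 = 0.3300 m
S_min ≈ 0.1800+0.4219+0.2730+0.3300  ⇒  S_min = 9639/8000 m

S_min = 9639/8000 m = 1.2049 m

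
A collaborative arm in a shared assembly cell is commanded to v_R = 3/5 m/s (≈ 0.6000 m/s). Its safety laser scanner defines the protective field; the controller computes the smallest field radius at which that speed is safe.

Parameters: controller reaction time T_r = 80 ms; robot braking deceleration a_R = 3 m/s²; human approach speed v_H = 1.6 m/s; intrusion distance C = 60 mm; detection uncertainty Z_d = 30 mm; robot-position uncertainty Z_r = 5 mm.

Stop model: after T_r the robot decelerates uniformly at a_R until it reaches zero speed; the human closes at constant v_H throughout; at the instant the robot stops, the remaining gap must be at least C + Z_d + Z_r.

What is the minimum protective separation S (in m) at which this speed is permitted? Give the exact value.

S_min = 651/1000 m = 0.6510 m

stop time T_s = (3/5)/3 = 0.2000 s
robot covers v_R·T_r = 0.6000·0.0800 = 0.0480 m before braking
robot covers 0.6000·0.2000 − ½·3.0000·0.2000² = 0.0600 m while stopping
human closes 1.6000·0.2800 = 0.4480 m
margins: 0.0600+0.0300+0.0050 = 0.0950 m
S_min ≈ 0.0480+0.0600+0.4480+0.0950  ⇒  S_min = 651/1000 m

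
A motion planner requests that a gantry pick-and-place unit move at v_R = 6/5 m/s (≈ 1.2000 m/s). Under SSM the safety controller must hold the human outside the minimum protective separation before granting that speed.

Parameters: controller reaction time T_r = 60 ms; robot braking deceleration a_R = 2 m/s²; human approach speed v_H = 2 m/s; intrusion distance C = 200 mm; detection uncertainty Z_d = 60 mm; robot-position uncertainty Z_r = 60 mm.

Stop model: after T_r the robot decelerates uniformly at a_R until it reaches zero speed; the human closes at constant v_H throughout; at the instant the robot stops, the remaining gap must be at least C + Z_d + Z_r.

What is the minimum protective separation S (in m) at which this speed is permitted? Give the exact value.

braking lasts T_s = (6/5)/2 = 0.6000 s
robot in T_r: 1.2000·0.0600 = 0.0720 m
braking distance = 1.2000²/(2·2.0000) = 0.3600 m
human closes 2.0000·0.6600 = 1.3200 m
residual clearance needed = 0.2000+0.0600+0.0600 = 0.3200 m
S_min ≈ 0.0720+0.3600+1.3200+0.3200  ⇒  S_min = 259/125 m

S_min = 259/125 m = 2.0720 m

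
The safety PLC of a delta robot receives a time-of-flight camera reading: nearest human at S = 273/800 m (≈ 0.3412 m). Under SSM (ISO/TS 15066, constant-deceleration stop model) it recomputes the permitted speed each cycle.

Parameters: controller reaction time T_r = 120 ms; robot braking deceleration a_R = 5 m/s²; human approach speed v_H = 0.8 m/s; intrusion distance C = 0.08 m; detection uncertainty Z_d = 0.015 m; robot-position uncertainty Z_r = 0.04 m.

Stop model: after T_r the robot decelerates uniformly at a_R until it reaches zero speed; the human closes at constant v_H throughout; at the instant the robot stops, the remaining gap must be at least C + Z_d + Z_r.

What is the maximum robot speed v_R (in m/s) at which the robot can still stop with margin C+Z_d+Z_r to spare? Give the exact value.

quadratic (1/10)·v² + (7/25)·v + (-441/4000) = 0
  disc = (7/25)² − 4·(1/10)·(-441/4000) = 49/400 ; √disc = 7/20
  v_R = (−(7/25) + 7/20) / (2·(1/10)) = 7/20 m/s
check:
T_s = v_R/a_R = (7/20)/5 = 0.0700 s
robot covers v_R·T_r = 0.3500·0.1200 = 0.0420 m before braking
braking distance = 0.3500²/(2·5.0000) = 0.0123 m
person approaches 0.8000·(0.1200+0.0700) = 0.1520 m
C+Z_d+Z_r = 0.0800+0.0150+0.0400 = 0.1350 m
sum ≈ 0.0420+0.0123+0.1520+0.1350 ≈ 0.3412 m = S ✓

v_R_max = 7/20 m/s = 0.3500 m/s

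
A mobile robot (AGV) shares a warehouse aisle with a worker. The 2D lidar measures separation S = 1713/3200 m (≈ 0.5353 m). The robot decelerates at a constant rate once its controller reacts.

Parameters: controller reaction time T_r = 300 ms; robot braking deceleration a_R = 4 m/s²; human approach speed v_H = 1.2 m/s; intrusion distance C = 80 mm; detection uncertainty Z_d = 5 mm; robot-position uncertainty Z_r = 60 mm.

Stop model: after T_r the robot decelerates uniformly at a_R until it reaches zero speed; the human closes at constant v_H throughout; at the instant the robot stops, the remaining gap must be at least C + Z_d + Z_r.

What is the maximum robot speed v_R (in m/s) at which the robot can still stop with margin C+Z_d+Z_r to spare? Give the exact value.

quadratic (1/8)·v² + (3/5)·v + (-97/3200) = 0
  disc = (3/5)² − 4·(1/8)·(-97/3200) = 2401/6400 ; √disc = 49/80
  v_R = (−(3/5) + 49/80) / (2·(1/8)) = 1/20 m/s
check:
stop time T_s = (1/20)/4 = 0.0125 s
reaction-phase robot travel = 0.0500·0.3000 = 0.0150 m
robot under decel: 0.0500²/(2·4.0000) = 0.0003 m
human over T_r+T_s: 1.2000·(0.3000+0.0125) = 0.3750 m
residual clearance needed = 0.0800+0.0050+0.0600 = 0.1450 m
sum ≈ 0.0150+0.0003+0.3750+0.1450 ≈ 0.5353 m = S ✓

v_R_max = 1/20 m/s = 0.0500 m/s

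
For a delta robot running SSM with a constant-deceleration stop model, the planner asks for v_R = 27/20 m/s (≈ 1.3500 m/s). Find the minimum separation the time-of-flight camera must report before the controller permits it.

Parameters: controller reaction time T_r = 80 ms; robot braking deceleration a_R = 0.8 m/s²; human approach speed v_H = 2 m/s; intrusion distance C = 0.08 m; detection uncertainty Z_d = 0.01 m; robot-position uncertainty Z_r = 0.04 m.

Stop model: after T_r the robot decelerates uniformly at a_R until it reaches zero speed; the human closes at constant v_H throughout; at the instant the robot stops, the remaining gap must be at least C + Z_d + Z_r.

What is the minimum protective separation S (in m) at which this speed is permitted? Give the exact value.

S_min = 78593/16000 m = 4.9121 m

braking lasts T_s = (27/20)/(4/5) = 1.6875 s
robot covers v_R·T_r = 1.3500·0.0800 = 0.1080 m before braking
braking distance = 1.3500²/(2·0.8000) = 1.1391 m
human closes 2.0000·1.7675 = 3.5350 m
residual clearance needed = 0.0800+0.0100+0.0400 = 0.1300 m
S_min ≈ 0.1080+1.1391+3.5350+0.1300  ⇒  S_min = 78593/16000 m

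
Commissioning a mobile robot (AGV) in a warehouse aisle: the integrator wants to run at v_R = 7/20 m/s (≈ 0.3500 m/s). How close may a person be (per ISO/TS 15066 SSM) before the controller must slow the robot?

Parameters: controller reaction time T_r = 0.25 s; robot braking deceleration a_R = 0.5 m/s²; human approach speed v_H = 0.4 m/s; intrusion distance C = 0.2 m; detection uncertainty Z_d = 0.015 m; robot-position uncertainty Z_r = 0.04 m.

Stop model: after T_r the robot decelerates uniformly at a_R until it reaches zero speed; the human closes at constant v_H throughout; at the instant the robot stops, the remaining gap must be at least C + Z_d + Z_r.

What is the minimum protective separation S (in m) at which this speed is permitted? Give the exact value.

braking lasts T_s = (7/20)/(1/2) = 0.7000 s
reaction-phase robot travel = 0.3500·0.2500 = 0.0875 m
braking distance = 0.3500²/(2·0.5000) = 0.1225 m
person approaches 0.4000·(0.2500+0.7000) = 0.3800 m
C+Z_d+Z_r = 0.2000+0.0150+0.0400 = 0.2550 m
S_min ≈ 0.0875+0.1225+0.3800+0.2550  ⇒  S_min = 169/200 m

S_min = 169/200 m = 0.8450 m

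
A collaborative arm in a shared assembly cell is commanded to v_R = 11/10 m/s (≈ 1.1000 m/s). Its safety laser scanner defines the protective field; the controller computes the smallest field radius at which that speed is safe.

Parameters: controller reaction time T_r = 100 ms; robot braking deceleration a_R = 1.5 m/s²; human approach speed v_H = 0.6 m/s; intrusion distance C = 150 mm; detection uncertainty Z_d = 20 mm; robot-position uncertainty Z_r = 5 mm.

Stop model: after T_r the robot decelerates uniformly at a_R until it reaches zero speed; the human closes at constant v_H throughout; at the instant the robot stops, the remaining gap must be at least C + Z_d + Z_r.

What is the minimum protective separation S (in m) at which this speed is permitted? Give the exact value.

S_min = 713/600 m = 1.1883 m

T_s = v_R/a_R = (11/10)/(3/2) = 0.7333 s
robot covers v_R·T_r = 1.1000·0.1000 = 0.1100 m before braking
robot covers 1.1000·0.7333 − ½·1.5000·0.7333² = 0.4033 m while stopping
person approaches 0.6000·(0.1000+0.7333) = 0.5000 m
margins: 0.1500+0.0200+0.0050 = 0.1750 m
S_min ≈ 0.1100+0.4033+0.5000+0.1750  ⇒  S_min = 713/600 m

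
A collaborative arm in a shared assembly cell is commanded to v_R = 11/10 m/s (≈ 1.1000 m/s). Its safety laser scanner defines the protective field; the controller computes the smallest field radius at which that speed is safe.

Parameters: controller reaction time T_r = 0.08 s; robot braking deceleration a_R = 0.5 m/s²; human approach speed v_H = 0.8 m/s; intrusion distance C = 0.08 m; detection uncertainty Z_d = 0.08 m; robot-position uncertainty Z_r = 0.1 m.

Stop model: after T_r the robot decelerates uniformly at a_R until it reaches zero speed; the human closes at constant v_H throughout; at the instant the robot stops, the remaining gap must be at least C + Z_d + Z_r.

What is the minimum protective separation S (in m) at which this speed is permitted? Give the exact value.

S_min = 1691/500 m = 3.3820 m

stop time T_s = (11/10)/(1/2) = 2.2000 s
reaction-phase robot travel = 1.1000·0.0800 = 0.0880 m
robot covers 1.1000·2.2000 − ½·0.5000·2.2000² = 1.2100 m while stopping
human over T_r+T_s: 0.8000·(0.0800+2.2000) = 1.8240 m
C+Z_d+Z_r = 0.0800+0.0800+0.1000 = 0.2600 m
S_min ≈ 0.0880+1.2100+1.8240+0.2600  ⇒  S_min = 1691/500 m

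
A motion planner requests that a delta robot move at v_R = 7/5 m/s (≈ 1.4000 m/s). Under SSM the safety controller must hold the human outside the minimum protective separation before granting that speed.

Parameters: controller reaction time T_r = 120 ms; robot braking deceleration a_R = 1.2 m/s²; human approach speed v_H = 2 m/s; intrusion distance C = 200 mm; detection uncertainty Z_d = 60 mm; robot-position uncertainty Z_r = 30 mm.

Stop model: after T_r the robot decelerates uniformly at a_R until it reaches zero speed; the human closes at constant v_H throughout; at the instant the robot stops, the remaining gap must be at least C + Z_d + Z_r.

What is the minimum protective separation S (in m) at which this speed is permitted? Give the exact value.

braking lasts T_s = (7/5)/(6/5) = 1.1667 s
reaction-phase robot travel = 1.4000·0.1200 = 0.1680 m
robot covers 1.4000·1.1667 − ½·1.2000·1.1667² = 0.8167 m while stopping
person approaches 2.0000·(0.1200+1.1667) = 2.5733 m
residual clearance needed = 0.2000+0.0600+0.0300 = 0.2900 m
S_min ≈ 0.1680+0.8167+2.5733+0.2900  ⇒  S_min = 481/125 m

S_min = 481/125 m = 3.8480 m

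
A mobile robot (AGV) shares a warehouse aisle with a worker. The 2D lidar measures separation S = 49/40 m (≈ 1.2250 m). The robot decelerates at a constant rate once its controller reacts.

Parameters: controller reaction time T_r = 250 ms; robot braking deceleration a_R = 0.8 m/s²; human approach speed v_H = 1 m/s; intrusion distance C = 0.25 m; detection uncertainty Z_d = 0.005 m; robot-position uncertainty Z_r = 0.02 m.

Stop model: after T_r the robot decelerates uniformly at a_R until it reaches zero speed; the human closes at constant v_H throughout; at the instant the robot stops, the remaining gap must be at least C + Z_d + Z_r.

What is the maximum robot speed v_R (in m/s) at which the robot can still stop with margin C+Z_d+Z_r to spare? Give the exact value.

v_R_max = 2/5 m/s = 0.4000 m/s

quadratic (5/8)·v² + (3/2)·v + (-7/10) = 0
  disc = (3/2)² − 4·(5/8)·(-7/10) = 4 ; √disc = 2
  v_R = (−(3/2) + 2) / (2·(5/8)) = 2/5 m/s
check:
T_s = v_R/a_R = (2/5)/(4/5) = 0.5000 s
robot in T_r: 0.4000·0.2500 = 0.1000 m
robot under decel: 0.4000²/(2·0.8000) = 0.1000 m
person approaches 1.0000·(0.2500+0.5000) = 0.7500 m
C+Z_d+Z_r = 0.2500+0.0050+0.0200 = 0.2750 m
sum ≈ 0.1000+0.1000+0.7500+0.2750 ≈ 1.2250 m = S ✓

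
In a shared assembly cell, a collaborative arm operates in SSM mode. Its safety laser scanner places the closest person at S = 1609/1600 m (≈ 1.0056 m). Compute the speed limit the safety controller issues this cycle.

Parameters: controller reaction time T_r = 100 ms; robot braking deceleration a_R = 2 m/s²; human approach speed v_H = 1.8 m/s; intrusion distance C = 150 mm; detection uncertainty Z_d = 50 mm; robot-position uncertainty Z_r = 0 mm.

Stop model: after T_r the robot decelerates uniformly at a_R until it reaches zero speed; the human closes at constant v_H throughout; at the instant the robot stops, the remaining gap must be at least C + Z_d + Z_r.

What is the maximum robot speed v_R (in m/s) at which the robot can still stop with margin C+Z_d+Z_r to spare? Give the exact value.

at the boundary: (1/4)·v² + (1)·v + (-1001/1600) = 0
  disc = (1)² − 4·(1/4)·(-1001/1600) = 2601/1600 ; √disc = 51/40
  v_R = (−(1) + 51/40) / (2·(1/4)) = 11/20 m/s
check:
braking lasts T_s = (11/20)/2 = 0.2750 s
robot covers v_R·T_r = 0.5500·0.1000 = 0.0550 m before braking
braking distance = 0.5500²/(2·2.0000) = 0.0756 m
person approaches 1.8000·(0.1000+0.2750) = 0.6750 m
margins: 0.1500+0.0500+0.0000 = 0.2000 m
sum ≈ 0.0550+0.0756+0.6750+0.2000 ≈ 1.0056 m = S ✓

v_R_max = 11/20 m/s = 0.5500 m/s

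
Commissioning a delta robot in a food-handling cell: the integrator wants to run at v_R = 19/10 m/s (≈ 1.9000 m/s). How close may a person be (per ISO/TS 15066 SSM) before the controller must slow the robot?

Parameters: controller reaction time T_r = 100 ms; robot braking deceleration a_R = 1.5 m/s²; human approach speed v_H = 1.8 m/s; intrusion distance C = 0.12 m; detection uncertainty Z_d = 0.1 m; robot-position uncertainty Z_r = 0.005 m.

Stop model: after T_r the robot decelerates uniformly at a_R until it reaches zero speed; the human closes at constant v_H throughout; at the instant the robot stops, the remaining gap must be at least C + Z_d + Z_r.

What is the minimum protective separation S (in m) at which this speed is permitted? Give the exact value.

stop time T_s = (19/10)/(3/2) = 1.2667 s
robot in T_r: 1.9000·0.1000 = 0.1900 m
robot covers 1.9000·1.2667 − ½·1.5000·1.2667² = 1.2033 m while stopping
human closes 1.8000·1.3667 = 2.4600 m
residual clearance needed = 0.1200+0.1000+0.0050 = 0.2250 m
S_min ≈ 0.1900+1.2033+2.4600+0.2250  ⇒  S_min = 2447/600 m

S_min = 2447/600 m = 4.0783 m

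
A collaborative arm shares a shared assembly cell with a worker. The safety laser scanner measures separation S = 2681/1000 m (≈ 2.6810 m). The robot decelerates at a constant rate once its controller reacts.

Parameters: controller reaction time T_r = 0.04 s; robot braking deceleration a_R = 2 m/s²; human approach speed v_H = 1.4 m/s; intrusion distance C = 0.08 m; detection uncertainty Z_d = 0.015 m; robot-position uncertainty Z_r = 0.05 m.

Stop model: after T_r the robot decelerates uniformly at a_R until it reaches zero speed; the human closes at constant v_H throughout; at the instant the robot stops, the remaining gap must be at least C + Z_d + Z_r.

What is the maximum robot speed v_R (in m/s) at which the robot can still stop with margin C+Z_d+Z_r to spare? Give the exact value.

v_R_max = 2 m/s = 2.0000 m/s

at the boundary: (1/4)·v² + (37/50)·v + (-62/25) = 0
  disc = (37/50)² − 4·(1/4)·(-62/25) = 7569/2500 ; √disc = 87/50
  v_R = (−(37/50) + 87/50) / (2·(1/4)) = 2 m/s
check:
braking lasts T_s = 2/2 = 1.0000 s
robot covers v_R·T_r = 2.0000·0.0400 = 0.0800 m before braking
robot covers 2.0000·1.0000 − ½·2.0000·1.0000² = 1.0000 m while stopping
human over T_r+T_s: 1.4000·(0.0400+1.0000) = 1.4560 m
C+Z_d+Z_r = 0.0800+0.0150+0.0500 = 0.1450 m
sum ≈ 0.0800+1.0000+1.4560+0.1450 ≈ 2.6810 m = S ✓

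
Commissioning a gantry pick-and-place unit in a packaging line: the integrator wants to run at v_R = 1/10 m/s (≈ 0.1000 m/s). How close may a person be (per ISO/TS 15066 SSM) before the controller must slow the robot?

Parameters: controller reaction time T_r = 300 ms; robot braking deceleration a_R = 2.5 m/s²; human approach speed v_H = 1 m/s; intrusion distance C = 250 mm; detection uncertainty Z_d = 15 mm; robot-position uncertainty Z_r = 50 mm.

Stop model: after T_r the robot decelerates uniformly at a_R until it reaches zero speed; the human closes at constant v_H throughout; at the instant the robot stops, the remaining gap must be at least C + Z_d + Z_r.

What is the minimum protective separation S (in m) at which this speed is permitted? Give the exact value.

S_min = 687/1000 m = 0.6870 m

T_s = v_R/a_R = (1/10)/(5/2) = 0.0400 s
robot covers v_R·T_r = 0.1000·0.3000 = 0.0300 m before braking
robot covers 0.1000·0.0400 − ½·2.5000·0.0400² = 0.0020 m while stopping
human closes 1.0000·0.3400 = 0.3400 m
residual clearance needed = 0.2500+0.0150+0.0500 = 0.3150 m
S_min ≈ 0.0300+0.0020+0.3400+0.3150  ⇒  S_min = 687/1000 m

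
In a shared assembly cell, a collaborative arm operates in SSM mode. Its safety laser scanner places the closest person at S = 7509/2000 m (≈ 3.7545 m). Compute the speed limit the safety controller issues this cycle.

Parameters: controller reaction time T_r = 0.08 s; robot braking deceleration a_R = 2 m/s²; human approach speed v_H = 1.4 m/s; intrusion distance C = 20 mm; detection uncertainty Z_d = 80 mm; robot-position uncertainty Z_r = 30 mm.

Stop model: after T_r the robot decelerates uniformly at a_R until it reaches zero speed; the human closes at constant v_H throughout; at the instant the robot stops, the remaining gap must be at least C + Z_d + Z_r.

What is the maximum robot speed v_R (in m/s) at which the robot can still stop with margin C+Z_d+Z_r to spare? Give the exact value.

v_R_max = 5/2 m/s = 2.5000 m/s

collect terms ⇒ (1/4)·v_R² + (39/50)·v_R + (-281/80) = 0
  disc = (39/50)² − 4·(1/4)·(-281/80) = 41209/10000 ; √disc = 203/100
  v_R = (−(39/50) + 203/100) / (2·(1/4)) = 5/2 m/s
check:
braking lasts T_s = (5/2)/2 = 1.2500 s
robot covers v_R·T_r = 2.5000·0.0800 = 0.2000 m before braking
braking distance = 2.5000²/(2·2.0000) = 1.5625 m
human closes 1.4000·1.3300 = 1.8620 m
margins: 0.0200+0.0800+0.0300 = 0.1300 m
sum ≈ 0.2000+1.5625+1.8620+0.1300 ≈ 3.7545 m = S ✓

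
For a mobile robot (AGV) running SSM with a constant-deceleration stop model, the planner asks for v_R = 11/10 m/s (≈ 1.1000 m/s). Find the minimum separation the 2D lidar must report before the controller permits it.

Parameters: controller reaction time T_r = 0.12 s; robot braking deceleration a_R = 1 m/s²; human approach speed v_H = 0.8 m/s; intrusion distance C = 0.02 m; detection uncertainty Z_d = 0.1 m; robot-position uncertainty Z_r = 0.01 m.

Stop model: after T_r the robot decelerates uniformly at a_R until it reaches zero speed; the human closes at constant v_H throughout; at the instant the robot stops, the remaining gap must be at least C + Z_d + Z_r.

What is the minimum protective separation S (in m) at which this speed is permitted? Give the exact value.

T_s = v_R/a_R = (11/10)/1 = 1.1000 s
reaction-phase robot travel = 1.1000·0.1200 = 0.1320 m
braking distance = 1.1000²/(2·1.0000) = 0.6050 m
human closes 0.8000·1.2200 = 0.9760 m
residual clearance needed = 0.0200+0.1000+0.0100 = 0.1300 m
S_min ≈ 0.1320+0.6050+0.9760+0.1300  ⇒  S_min = 1843/1000 m

S_min = 1843/1000 m = 1.8430 m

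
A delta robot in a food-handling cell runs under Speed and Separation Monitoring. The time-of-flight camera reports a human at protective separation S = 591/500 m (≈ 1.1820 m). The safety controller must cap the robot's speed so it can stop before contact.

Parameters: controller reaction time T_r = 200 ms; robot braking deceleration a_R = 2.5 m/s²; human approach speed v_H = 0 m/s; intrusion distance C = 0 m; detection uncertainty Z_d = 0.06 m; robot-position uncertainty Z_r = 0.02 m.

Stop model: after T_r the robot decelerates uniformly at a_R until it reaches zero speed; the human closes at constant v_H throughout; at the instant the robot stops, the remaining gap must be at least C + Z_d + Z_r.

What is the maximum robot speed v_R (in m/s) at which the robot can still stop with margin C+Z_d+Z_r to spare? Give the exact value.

v_R_max = 19/10 m/s = 1.9000 m/s

collect terms ⇒ (1/5)·v_R² + (1/5)·v_R + (-551/500) = 0
  disc = (1/5)² − 4·(1/5)·(-551/500) = 576/625 ; √disc = 24/25
  v_R = (−(1/5) + 24/25) / (2·(1/5)) = 19/10 m/s
check:
stop time T_s = (19/10)/(5/2) = 0.7600 s
robot covers v_R·T_r = 1.9000·0.2000 = 0.3800 m before braking
braking distance = 1.9000²/(2·2.5000) = 0.7220 m
human over T_r+T_s: 0.0000·(0.2000+0.7600) = 0.0000 m
margins: 0.0000+0.0600+0.0200 = 0.0800 m
sum ≈ 0.3800+0.7220+0.0000+0.0800 ≈ 1.1820 m = S ✓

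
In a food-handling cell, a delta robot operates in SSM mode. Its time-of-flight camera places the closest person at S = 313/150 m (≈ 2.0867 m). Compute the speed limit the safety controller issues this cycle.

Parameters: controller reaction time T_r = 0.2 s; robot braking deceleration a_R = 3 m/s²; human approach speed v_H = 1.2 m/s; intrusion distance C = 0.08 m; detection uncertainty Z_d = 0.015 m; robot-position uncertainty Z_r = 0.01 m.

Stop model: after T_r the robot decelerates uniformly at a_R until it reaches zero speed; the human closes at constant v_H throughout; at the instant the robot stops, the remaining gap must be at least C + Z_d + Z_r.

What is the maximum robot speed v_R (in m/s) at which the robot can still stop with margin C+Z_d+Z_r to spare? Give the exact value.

at the boundary: (1/6)·v² + (3/5)·v + (-209/120) = 0
  disc = (3/5)² − 4·(1/6)·(-209/120) = 1369/900 ; √disc = 37/30
  v_R = (−(3/5) + 37/30) / (2·(1/6)) = 19/10 m/s
check:
braking lasts T_s = (19/10)/3 = 0.6333 s
robot in T_r: 1.9000·0.2000 = 0.3800 m
braking distance = 1.9000²/(2·3.0000) = 0.6017 m
human closes 1.2000·0.8333 = 1.0000 m
C+Z_d+Z_r = 0.0800+0.0150+0.0100 = 0.1050 m
sum ≈ 0.3800+0.6017+1.0000+0.1050 ≈ 2.0867 m = S ✓

v_R_max = 19/10 m/s = 1.9000 m/s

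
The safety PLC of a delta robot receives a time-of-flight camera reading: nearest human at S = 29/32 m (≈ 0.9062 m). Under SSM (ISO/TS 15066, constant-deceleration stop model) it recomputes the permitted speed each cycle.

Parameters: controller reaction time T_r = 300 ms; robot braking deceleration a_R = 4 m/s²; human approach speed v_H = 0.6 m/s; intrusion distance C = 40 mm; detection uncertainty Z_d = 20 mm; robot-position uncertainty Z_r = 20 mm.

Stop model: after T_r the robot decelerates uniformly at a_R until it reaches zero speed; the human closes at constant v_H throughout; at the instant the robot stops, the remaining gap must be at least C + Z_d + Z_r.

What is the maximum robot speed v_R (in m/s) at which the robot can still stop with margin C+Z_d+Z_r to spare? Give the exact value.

v_R_max = 11/10 m/s = 1.1000 m/s

at the boundary: (1/8)·v² + (9/20)·v + (-517/800) = 0
  disc = (9/20)² − 4·(1/8)·(-517/800) = 841/1600 ; √disc = 29/40
  v_R = (−(9/20) + 29/40) / (2·(1/8)) = 11/10 m/s
check:
braking lasts T_s = (11/10)/4 = 0.2750 s
robot covers v_R·T_r = 1.1000·0.3000 = 0.3300 m before braking
robot under decel: 1.1000²/(2·4.0000) = 0.1512 m
person approaches 0.6000·(0.3000+0.2750) = 0.3450 m
margins: 0.0400+0.0200+0.0200 = 0.0800 m
sum ≈ 0.3300+0.1512+0.3450+0.0800 ≈ 0.9062 m = S ✓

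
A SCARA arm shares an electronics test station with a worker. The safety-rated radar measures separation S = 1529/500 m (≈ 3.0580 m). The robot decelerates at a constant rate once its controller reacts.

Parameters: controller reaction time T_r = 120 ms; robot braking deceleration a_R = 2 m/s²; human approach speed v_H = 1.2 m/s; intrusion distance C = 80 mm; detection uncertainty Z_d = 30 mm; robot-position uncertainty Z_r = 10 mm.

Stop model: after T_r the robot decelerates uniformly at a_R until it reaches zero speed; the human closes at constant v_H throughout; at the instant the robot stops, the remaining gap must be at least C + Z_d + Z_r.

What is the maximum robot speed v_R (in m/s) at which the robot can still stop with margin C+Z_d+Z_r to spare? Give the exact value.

at the boundary: (1/4)·v² + (18/25)·v + (-1397/500) = 0
  disc = (18/25)² − 4·(1/4)·(-1397/500) = 8281/2500 ; √disc = 91/50
  v_R = (−(18/25) + 91/50) / (2·(1/4)) = 11/5 m/s
check:
stop time T_s = (11/5)/2 = 1.1000 s
robot in T_r: 2.2000·0.1200 = 0.2640 m
robot covers 2.2000·1.1000 − ½·2.0000·1.1000² = 1.2100 m while stopping
human closes 1.2000·1.2200 = 1.4640 m
residual clearance needed = 0.0800+0.0300+0.0100 = 0.1200 m
sum ≈ 0.2640+1.2100+1.4640+0.1200 ≈ 3.0580 m = S ✓

v_R_max = 11/5 m/s = 2.2000 m/s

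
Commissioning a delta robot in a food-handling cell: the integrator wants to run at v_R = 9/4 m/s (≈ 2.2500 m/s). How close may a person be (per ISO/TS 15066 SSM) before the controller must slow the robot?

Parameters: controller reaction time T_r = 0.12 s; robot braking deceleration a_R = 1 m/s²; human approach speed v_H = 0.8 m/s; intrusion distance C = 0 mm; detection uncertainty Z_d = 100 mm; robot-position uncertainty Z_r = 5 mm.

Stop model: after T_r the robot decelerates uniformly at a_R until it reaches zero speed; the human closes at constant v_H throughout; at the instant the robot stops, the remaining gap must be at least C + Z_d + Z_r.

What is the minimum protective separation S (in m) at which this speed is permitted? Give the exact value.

S_min = 19209/4000 m = 4.8022 m

T_s = v_R/a_R = (9/4)/1 = 2.2500 s
robot covers v_R·T_r = 2.2500·0.1200 = 0.2700 m before braking
braking distance = 2.2500²/(2·1.0000) = 2.5312 m
human closes 0.8000·2.3700 = 1.8960 m
margins: 0.0000+0.1000+0.0050 = 0.1050 m
S_min ≈ 0.2700+2.5312+1.8960+0.1050  ⇒  S_min = 19209/4000 m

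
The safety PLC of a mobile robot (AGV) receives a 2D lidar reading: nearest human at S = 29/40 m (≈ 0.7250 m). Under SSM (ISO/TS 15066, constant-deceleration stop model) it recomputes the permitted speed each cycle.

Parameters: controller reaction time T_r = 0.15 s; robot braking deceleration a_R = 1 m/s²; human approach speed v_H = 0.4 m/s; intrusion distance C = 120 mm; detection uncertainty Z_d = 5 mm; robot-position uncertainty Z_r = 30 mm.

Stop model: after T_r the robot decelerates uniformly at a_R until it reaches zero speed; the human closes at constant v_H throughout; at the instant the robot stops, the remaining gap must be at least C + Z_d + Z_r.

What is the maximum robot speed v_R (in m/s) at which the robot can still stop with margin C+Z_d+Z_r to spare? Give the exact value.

v_R_max = 3/5 m/s = 0.6000 m/s

collect terms ⇒ (1/2)·v_R² + (11/20)·v_R + (-51/100) = 0
  disc = (11/20)² − 4·(1/2)·(-51/100) = 529/400 ; √disc = 23/20
  v_R = (−(11/20) + 23/20) / (2·(1/2)) = 3/5 m/s
check:
stop time T_s = (3/5)/1 = 0.6000 s
robot in T_r: 0.6000·0.1500 = 0.0900 m
braking distance = 0.6000²/(2·1.0000) = 0.1800 m
person approaches 0.4000·(0.1500+0.6000) = 0.3000 m
margins: 0.1200+0.0050+0.0300 = 0.1550 m
sum ≈ 0.0900+0.1800+0.3000+0.1550 ≈ 0.7250 m = S ✓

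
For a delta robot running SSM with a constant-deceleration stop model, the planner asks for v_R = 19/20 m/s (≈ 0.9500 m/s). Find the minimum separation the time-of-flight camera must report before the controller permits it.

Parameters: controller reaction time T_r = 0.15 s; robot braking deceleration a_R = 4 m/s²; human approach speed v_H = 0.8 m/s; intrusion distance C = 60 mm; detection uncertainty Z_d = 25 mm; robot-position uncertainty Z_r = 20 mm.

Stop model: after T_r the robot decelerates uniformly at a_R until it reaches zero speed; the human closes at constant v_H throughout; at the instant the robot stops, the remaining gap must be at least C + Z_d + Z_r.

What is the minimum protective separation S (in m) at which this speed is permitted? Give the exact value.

S_min = 429/640 m = 0.6703 m

braking lasts T_s = (19/20)/4 = 0.2375 s
robot covers v_R·T_r = 0.9500·0.1500 = 0.1425 m before braking
robot under decel: 0.9500²/(2·4.0000) = 0.1128 m
human over T_r+T_s: 0.8000·(0.1500+0.2375) = 0.3100 m
residual clearance needed = 0.0600+0.0250+0.0200 = 0.1050 m
S_min ≈ 0.1425+0.1128+0.3100+0.1050  ⇒  S_min = 429/640 m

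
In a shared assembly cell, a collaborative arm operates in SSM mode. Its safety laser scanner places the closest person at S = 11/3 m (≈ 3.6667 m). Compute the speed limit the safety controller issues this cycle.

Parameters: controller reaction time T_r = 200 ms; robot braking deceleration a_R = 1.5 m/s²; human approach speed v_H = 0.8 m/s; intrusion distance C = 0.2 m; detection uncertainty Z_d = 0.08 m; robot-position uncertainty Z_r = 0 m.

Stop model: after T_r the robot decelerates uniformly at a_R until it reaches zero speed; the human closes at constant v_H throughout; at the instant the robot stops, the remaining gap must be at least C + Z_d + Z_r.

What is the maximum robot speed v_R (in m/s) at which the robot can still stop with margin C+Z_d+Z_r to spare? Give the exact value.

v_R_max = 11/5 m/s = 2.2000 m/s

at the boundary: (1/3)·v² + (11/15)·v + (-242/75) = 0
  disc = (11/15)² − 4·(1/3)·(-242/75) = 121/25 ; √disc = 11/5
  v_R = (−(11/15) + 11/5) / (2·(1/3)) = 11/5 m/s
check:
T_s = v_R/a_R = (11/5)/(3/2) = 1.4667 s
robot in T_r: 2.2000·0.2000 = 0.4400 m
robot under decel: 2.2000²/(2·1.5000) = 1.6133 m
human over T_r+T_s: 0.8000·(0.2000+1.4667) = 1.3333 m
residual clearance needed = 0.2000+0.0800+0.0000 = 0.2800 m
sum ≈ 0.4400+1.6133+1.3333+0.2800 ≈ 3.6667 m = S ✓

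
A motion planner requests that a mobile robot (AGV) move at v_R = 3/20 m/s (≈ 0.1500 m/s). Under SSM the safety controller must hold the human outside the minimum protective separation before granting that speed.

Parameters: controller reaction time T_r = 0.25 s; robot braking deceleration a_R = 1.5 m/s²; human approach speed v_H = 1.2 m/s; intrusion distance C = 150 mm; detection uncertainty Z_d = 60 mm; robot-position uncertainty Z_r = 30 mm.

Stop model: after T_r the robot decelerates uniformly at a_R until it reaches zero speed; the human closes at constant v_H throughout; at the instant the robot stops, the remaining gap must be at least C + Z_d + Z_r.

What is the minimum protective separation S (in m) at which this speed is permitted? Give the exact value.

S_min = 141/200 m = 0.7050 m

stop time T_s = (3/20)/(3/2) = 0.1000 s
reaction-phase robot travel = 0.1500·0.2500 = 0.0375 m
robot covers 0.1500·0.1000 − ½·1.5000·0.1000² = 0.0075 m while stopping
human over T_r+T_s: 1.2000·(0.2500+0.1000) = 0.4200 m
margins: 0.1500+0.0600+0.0300 = 0.2400 m
S_min ≈ 0.0375+0.0075+0.4200+0.2400  ⇒  S_min = 141/200 m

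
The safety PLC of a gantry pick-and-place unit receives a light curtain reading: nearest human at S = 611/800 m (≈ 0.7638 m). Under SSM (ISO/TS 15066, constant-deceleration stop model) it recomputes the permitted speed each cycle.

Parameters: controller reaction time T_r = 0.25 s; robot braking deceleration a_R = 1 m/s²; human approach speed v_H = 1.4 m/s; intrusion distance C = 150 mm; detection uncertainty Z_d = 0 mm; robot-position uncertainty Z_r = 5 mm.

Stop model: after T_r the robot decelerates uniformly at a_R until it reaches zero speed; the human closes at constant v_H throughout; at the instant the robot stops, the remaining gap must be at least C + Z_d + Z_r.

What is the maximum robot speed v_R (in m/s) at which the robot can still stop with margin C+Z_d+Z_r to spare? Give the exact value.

quadratic (1/2)·v² + (33/20)·v + (-207/800) = 0
  disc = (33/20)² − 4·(1/2)·(-207/800) = 81/25 ; √disc = 9/5
  v_R = (−(33/20) + 9/5) / (2·(1/2)) = 3/20 m/s
check:
braking lasts T_s = (3/20)/1 = 0.1500 s
robot covers v_R·T_r = 0.1500·0.2500 = 0.0375 m before braking
robot covers 0.1500·0.1500 − ½·1.0000·0.1500² = 0.0112 m while stopping
human over T_r+T_s: 1.4000·(0.2500+0.1500) = 0.5600 m
C+Z_d+Z_r = 0.1500+0.0000+0.0050 = 0.1550 m
sum ≈ 0.0375+0.0112+0.5600+0.1550 ≈ 0.7638 m = S ✓

v_R_max = 3/20 m/s = 0.1500 m/s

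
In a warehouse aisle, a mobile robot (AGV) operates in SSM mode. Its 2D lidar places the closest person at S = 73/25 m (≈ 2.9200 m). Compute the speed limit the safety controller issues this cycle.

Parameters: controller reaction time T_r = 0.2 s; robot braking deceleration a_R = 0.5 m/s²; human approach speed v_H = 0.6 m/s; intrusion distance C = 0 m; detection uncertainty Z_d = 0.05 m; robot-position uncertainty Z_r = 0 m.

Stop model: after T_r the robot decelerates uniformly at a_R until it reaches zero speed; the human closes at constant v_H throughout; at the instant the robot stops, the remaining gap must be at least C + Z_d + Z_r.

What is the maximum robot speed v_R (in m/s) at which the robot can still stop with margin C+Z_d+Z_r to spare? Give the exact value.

collect terms ⇒ (1)·v_R² + (7/5)·v_R + (-11/4) = 0
  disc = (7/5)² − 4·(1)·(-11/4) = 324/25 ; √disc = 18/5
  v_R = (−(7/5) + 18/5) / (2·(1)) = 11/10 m/s
check:
stop time T_s = (11/10)/(1/2) = 2.2000 s
reaction-phase robot travel = 1.1000·0.2000 = 0.2200 m
robot under decel: 1.1000²/(2·0.5000) = 1.2100 m
person approaches 0.6000·(0.2000+2.2000) = 1.4400 m
residual clearance needed = 0.0000+0.0500+0.0000 = 0.0500 m
sum ≈ 0.2200+1.2100+1.4400+0.0500 ≈ 2.9200 m = S ✓

v_R_max = 11/10 m/s = 1.1000 m/s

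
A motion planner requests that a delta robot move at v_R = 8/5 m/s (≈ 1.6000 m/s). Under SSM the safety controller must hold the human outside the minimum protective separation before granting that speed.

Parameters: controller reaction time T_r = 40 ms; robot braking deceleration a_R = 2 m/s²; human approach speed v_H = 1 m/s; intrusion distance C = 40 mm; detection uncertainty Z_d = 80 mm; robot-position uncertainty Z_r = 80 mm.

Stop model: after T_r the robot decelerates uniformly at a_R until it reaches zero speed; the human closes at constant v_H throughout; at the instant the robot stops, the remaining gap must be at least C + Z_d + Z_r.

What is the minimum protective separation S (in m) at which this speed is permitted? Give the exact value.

S_min = 218/125 m = 1.7440 m

stop time T_s = (8/5)/2 = 0.8000 s
reaction-phase robot travel = 1.6000·0.0400 = 0.0640 m
robot covers 1.6000·0.8000 − ½·2.0000·0.8000² = 0.6400 m while stopping
human closes 1.0000·0.8400 = 0.8400 m
residual clearance needed = 0.0400+0.0800+0.0800 = 0.2000 m
S_min ≈ 0.0640+0.6400+0.8400+0.2000  ⇒  S_min = 218/125 m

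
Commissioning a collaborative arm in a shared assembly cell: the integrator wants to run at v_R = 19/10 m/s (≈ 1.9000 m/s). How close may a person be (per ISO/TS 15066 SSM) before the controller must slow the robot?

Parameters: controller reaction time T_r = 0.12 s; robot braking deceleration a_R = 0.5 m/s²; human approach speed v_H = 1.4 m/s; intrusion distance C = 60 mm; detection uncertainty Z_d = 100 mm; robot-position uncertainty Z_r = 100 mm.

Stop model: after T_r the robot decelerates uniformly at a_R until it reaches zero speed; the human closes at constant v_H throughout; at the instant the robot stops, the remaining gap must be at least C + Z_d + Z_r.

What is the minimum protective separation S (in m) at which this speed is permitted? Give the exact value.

S_min = 4793/500 m = 9.5860 m

braking lasts T_s = (19/10)/(1/2) = 3.8000 s
robot in T_r: 1.9000·0.1200 = 0.2280 m
robot under decel: 1.9000²/(2·0.5000) = 3.6100 m
human over T_r+T_s: 1.4000·(0.1200+3.8000) = 5.4880 m
C+Z_d+Z_r = 0.0600+0.1000+0.1000 = 0.2600 m
S_min ≈ 0.2280+3.6100+5.4880+0.2600  ⇒  S_min = 4793/500 m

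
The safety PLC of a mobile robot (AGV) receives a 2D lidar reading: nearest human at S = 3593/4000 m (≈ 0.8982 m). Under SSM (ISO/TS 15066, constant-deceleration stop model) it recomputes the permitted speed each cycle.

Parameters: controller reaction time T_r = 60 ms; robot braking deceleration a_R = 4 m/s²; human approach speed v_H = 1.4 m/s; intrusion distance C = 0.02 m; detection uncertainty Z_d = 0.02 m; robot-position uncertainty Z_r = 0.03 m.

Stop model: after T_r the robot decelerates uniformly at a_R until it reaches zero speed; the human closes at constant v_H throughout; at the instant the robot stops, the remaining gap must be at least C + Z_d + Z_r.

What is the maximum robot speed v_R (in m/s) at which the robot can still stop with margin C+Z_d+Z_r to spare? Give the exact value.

quadratic (1/8)·v² + (41/100)·v + (-2977/4000) = 0
  disc = (41/100)² − 4·(1/8)·(-2977/4000) = 21609/40000 ; √disc = 147/200
  v_R = (−(41/100) + 147/200) / (2·(1/8)) = 13/10 m/s
check:
T_s = v_R/a_R = (13/10)/4 = 0.3250 s
robot in T_r: 1.3000·0.0600 = 0.0780 m
robot covers 1.3000·0.3250 − ½·4.0000·0.3250² = 0.2112 m while stopping
human closes 1.4000·0.3850 = 0.5390 m
margins: 0.0200+0.0200+0.0300 = 0.0700 m
sum ≈ 0.0780+0.2112+0.5390+0.0700 ≈ 0.8982 m = S ✓

v_R_max = 13/10 m/s = 1.3000 m/s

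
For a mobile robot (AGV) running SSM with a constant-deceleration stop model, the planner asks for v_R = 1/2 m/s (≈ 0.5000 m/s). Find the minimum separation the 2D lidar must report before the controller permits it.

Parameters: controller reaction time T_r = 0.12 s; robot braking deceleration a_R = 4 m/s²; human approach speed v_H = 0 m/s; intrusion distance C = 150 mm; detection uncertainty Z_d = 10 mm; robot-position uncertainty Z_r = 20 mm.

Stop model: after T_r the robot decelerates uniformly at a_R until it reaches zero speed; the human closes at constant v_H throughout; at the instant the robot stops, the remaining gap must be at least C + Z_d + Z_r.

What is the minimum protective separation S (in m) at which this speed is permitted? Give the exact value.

S_min = 217/800 m = 0.2712 m

braking lasts T_s = (1/2)/4 = 0.1250 s
reaction-phase robot travel = 0.5000·0.1200 = 0.0600 m
robot covers 0.5000·0.1250 − ½·4.0000·0.1250² = 0.0312 m while stopping
human closes 0.0000·0.2450 = 0.0000 m
residual clearance needed = 0.1500+0.0100+0.0200 = 0.1800 m
S_min ≈ 0.0600+0.0312+0.0000+0.1800  ⇒  S_min = 217/800 m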